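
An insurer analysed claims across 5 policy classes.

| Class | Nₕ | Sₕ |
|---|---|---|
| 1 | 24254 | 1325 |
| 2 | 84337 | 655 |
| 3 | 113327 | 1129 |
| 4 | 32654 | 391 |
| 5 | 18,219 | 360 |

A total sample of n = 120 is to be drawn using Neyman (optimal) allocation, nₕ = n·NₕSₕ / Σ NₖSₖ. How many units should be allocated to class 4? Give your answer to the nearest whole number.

1: NₕSₕ = 24254·1325 = 32136550
2: NₕSₕ = 84337·655 = 55240735
3: NₕSₕ = 113327·1129 = 127946183
4: NₕSₕ = 32654·391 = 12767714
5: NₕSₕ = 18219·360 = 6558840
Σ NₕSₕ = 234650022.
n_4 = 120·12767714/234650022 = 6.529... → 7.

7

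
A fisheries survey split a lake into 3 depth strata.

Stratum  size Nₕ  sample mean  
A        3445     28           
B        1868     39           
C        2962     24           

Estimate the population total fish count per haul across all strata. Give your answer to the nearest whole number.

240400

A: 3445·28 = 96460
B: 1868·39 = 72852
C: 2962·24 = 71088
τ̂ = Σ Nₕx̄ₕ = 240400.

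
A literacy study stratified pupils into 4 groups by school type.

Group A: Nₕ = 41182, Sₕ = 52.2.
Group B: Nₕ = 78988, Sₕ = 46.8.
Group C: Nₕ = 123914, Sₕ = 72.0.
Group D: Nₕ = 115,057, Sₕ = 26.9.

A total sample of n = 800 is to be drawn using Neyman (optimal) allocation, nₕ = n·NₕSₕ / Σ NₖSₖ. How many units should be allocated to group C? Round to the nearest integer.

400

Σ NₕSₕ = 41182·52.2 + 78988·46.8 + 123914·72.0 + 115057·26.9 = 17863180.1.
Share for C: 8921808/17863180.1 = 0.49945.
n_C = 800 × 0.49945 = 399.562... → 400.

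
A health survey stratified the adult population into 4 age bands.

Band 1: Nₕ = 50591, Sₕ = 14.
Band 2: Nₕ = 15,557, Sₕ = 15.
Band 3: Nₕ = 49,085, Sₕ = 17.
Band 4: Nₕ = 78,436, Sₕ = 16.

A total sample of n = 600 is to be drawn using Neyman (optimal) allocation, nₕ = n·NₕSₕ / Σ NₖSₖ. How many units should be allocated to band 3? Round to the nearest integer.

1: NₕSₕ = 50591·14 = 708274
2: NₕSₕ = 15557·15 = 233355
3: NₕSₕ = 49085·17 = 834445
4: NₕSₕ = 78436·16 = 1254976
Σ NₕSₕ = 3031050.
n_3 = 600·834445/3031050 = 165.179... → 165.

165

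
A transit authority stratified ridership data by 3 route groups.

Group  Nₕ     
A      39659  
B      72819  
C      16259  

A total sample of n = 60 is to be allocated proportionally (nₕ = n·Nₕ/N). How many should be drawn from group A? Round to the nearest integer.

N = 39659 + 72819 + 16259 = 128737.
n_A = 60·39659/128737 = 18.484... → 18.

18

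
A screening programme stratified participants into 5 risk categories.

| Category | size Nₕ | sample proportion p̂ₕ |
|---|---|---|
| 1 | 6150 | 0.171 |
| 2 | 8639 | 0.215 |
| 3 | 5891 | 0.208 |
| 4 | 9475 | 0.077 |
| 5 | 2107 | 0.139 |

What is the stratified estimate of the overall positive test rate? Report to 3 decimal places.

0.160

N = 6150 + 8639 + 5891 + 9475 + 2107 = 32262.
Overall proportion = Σ (Nₕ/N)·p̂ₕ.
Σ Nₕp̂ₕ = 1051.65 + 1857.385 + 1225.328 + 729.575 + 292.873 = 5156.811.
5156.811 / 32262 = 0.15984... → 0.160.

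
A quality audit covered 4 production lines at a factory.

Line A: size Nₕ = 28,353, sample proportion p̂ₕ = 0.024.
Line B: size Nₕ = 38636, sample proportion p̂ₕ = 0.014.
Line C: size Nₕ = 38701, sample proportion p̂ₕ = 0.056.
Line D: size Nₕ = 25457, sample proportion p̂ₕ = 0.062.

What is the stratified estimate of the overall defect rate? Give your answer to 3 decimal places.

0.038

Wₕ = Nₕ/N with N = 131147: 0.2162, 0.2946, 0.2951, 0.1941.
p̂_st = 0.2162·0.024 + 0.2946·0.014 + 0.2951·0.056 + 0.1941·0.062 ≈ 0.03787... → 0.038.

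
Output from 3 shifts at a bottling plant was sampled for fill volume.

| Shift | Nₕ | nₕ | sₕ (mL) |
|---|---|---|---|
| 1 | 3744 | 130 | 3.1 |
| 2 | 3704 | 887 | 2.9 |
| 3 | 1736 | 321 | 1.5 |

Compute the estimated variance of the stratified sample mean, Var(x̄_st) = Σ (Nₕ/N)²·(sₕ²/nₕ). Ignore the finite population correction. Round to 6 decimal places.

N = 9184. Term for each stratum: Wₕ²sₕ²/nₕ.
Var(x̄_st) = 0.012285362 + 0.001542235 + 0.000250445 = 0.014078043 → 0.014078.

0.014078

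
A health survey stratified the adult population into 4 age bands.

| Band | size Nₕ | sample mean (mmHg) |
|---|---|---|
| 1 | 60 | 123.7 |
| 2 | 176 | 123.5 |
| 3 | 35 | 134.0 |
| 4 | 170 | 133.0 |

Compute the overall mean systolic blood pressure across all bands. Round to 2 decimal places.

N = 60 + 176 + 35 + 170 = 441.
Overall mean = Σ (Nₕ/N)·x̄ₕ — weight by population share, not a simple average.
Σ Nₕx̄ₕ = 60·123.7 + 176·123.5 + 35·134.0 + 170·133.0 = 7422 + 21736 + 4690 + 22610 = 56458.
Divide by N: 56458 / 441 = 128.0227... → 128.02.

128.02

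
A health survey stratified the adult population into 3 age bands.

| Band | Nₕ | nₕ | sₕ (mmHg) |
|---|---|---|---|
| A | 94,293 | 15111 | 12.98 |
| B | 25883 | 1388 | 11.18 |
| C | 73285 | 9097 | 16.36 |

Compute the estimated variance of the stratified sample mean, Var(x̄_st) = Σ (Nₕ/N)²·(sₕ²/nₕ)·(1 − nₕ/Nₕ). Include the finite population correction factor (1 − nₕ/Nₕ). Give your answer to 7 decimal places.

N = 193461; Wₕ = Nₕ/N.
band A: (94293/193461)²·12.98²/15111·(1 − 15111/94293) = 0.0022242072
band B: (25883/193461)²·11.18²/1388·(1 − 1388/25883) = 0.0015254548
band C: (73285/193461)²·16.36²/9097·(1 − 9097/73285) = 0.0036978602
Sum = 0.0074475222 → 0.0074475.

0.0074475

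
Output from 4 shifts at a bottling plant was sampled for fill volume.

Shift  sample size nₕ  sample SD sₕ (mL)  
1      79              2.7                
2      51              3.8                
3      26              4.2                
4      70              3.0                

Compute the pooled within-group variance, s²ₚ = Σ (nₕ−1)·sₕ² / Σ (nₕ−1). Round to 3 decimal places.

Degrees of freedom: 78 + 50 + 25 + 69 = 222.
Σ(nₕ−1)sₕ² = 78·7.29 + 50·14.44 + 25·17.64 + 69·9 = 2352.62.
s²ₚ = 2352.62 / 222 = 10.59739... → 10.597.

10.597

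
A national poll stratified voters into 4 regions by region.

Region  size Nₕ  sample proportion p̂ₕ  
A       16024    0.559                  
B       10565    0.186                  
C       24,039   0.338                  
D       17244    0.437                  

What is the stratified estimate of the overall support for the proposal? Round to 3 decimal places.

N = 16024 + 10565 + 24039 + 17244 = 67872.
Overall proportion = Σ (Nₕ/N)·p̂ₕ.
Σ Nₕp̂ₕ = 8957.416 + 1965.09 + 8125.182 + 7535.628 = 26583.316.
26583.316 / 67872 = 0.39167... → 0.392.

0.392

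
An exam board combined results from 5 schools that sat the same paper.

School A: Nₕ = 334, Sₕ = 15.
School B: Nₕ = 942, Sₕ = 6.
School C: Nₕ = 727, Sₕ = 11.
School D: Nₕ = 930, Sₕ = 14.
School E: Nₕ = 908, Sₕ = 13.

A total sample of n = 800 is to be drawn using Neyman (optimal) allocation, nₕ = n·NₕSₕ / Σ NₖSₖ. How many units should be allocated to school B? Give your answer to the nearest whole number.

A: NₕSₕ = 334·15 = 5010
B: NₕSₕ = 942·6 = 5652
C: NₕSₕ = 727·11 = 7997
D: NₕSₕ = 930·14 = 13020
E: NₕSₕ = 908·13 = 11804
Σ NₕSₕ = 43483.
n_B = 800·5652/43483 = 103.985... → 104.

104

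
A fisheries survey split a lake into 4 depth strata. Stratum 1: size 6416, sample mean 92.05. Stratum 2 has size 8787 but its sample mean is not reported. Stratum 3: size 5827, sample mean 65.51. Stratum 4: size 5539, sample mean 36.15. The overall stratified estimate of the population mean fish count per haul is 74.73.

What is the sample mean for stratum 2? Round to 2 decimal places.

N = 6416 + 8787 + 5827 + 5539 = 26569.
Overall total = μ·N = 74.73·26569 = 1985501.37.
Subtract the known strata: 6416·92.05 + 5827·65.51 + 5539·36.15 = 1172554.42.
Remaining total for stratum 2: 1985501.37 − 1172554.42 = 812946.95.
Divide by its size: 812946.95 / 8787 = 92.5170... → 92.52.

92.52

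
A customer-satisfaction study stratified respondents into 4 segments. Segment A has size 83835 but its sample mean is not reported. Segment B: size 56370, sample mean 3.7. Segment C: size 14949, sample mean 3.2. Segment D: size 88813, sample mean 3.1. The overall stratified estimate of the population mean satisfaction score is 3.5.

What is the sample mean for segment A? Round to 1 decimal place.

Σ Nₕx̄ₕ = N·μ, so 83835·x̄_A = 243967·3.5 − (56370·3.7 + 14949·3.2 + 88813·3.1).
= 853884.5 − 531726.1 = 322158.4.
x̄_A = 322158.4 / 83835 = 3.843... → 3.8.

3.8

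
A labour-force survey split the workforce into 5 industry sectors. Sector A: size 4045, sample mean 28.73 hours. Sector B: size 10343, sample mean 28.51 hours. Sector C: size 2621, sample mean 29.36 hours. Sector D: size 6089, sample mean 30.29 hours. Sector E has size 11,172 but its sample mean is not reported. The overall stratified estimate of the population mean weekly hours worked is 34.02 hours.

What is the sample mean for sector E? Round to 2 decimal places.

44.16

N = 4045 + 10343 + 2621 + 6089 + 11172 = 34270.
Overall total = μ·N = 34.02·34270 = 1165865.4.
Subtract the known strata: 4045·28.73 + 10343·28.51 + 2621·29.36 + 6089·30.29 = 672480.15.
Remaining total for sector E: 1165865.4 − 672480.15 = 493385.25.
Divide by its size: 493385.25 / 11172 = 44.1627... → 44.16.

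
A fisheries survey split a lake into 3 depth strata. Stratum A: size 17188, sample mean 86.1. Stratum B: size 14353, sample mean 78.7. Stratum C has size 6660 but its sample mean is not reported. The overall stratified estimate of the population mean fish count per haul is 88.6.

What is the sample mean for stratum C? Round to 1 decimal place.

Σ Nₕx̄ₕ = N·μ, so 6660·x̄_C = 38201·88.6 − (17188·86.1 + 14353·78.7).
= 3384608.6 − 2609467.9 = 775140.7.
x̄_C = 775140.7 / 6660 = 116.387... → 116.4.

116.4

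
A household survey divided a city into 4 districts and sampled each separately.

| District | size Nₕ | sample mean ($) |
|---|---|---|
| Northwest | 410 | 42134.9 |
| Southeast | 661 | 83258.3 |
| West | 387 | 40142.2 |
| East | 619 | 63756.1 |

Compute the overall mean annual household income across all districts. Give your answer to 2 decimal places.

61294.71

N = 410 + 661 + 387 + 619 = 2077.
The stratified mean weights each stratum mean by its population share Nₕ/N.
Σ Nₕx̄ₕ = 410·42134.9 + 661·83258.3 + 387·40142.2 + 619·63756.1 = 17275309 + 55033736.3 + 15535031.4 + 39465025.9 = 127309102.6.
Divide by N: 127309102.6 / 2077 = 61294.7052... → 61294.71.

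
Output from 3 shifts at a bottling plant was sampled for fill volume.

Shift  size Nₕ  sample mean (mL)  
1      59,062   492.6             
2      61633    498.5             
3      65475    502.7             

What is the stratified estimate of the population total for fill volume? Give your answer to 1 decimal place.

Population total = Σ Nₕ·x̄ₕ (each stratum's size times its mean).
59062·492.6 + 61633·498.5 + 65475·502.7 = 29093941.2 + 30724050.5 + 32914282.5 = 92732274.2.

92732274.2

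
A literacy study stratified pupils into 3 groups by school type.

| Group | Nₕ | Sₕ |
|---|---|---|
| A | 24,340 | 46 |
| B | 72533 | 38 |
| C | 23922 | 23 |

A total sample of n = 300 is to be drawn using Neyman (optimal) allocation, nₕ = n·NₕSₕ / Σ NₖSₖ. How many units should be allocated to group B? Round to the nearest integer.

A: NₕSₕ = 24340·46 = 1119640
B: NₕSₕ = 72533·38 = 2756254
C: NₕSₕ = 23922·23 = 550206
Σ NₕSₕ = 4426100.
n_B = 300·2756254/4426100 = 186.818... → 187.

187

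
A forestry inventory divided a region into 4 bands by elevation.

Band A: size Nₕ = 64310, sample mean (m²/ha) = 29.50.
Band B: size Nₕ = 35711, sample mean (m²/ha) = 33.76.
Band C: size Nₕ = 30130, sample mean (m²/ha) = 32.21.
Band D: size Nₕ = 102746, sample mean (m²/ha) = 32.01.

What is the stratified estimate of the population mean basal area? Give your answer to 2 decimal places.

N = 64310 + 35711 + 30130 + 102746 = 232897.
Weight each subgroup mean by Nₕ/N and sum.
Σ Nₕx̄ₕ = 64310·29.50 + 35711·33.76 + 30130·32.21 + 102746·32.01 = 1897145 + 1205603.36 + 970487.3 + 3288899.46 = 7362135.12.
Divide by N: 7362135.12 / 232897 = 31.6111... → 31.61.

31.61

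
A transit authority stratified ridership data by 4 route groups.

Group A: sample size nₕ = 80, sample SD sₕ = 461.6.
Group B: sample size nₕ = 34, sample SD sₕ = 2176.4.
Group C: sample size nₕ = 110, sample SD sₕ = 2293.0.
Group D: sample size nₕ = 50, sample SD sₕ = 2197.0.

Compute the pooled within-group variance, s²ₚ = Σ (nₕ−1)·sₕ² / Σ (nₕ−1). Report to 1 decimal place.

Degrees of freedom: 79 + 33 + 109 + 49 = 270.
Σ(nₕ−1)sₕ² = 79·213074.56 + 33·4736716.96 + 109·5257849 + 49·4826809 = 982763731.92.
s²ₚ = 982763731.92 / 270 = 3639865.674... → 3639865.7.

3639865.7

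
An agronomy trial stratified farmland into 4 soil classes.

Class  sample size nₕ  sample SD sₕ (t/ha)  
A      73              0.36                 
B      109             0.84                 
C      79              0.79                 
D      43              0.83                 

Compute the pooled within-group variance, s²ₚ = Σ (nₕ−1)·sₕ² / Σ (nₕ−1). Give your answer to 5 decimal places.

0.54383

A: (73−1)·0.36² = 72·0.1296 = 9.3312
B: (109−1)·0.84² = 108·0.7056 = 76.2048
C: (79−1)·0.79² = 78·0.6241 = 48.6798
D: (43−1)·0.83² = 42·0.6889 = 28.9338
Numerator = 163.1496; denominator = Σ(nₕ−1) = 300.
s²ₚ = 163.1496/300 = 0.543832 → 0.54383.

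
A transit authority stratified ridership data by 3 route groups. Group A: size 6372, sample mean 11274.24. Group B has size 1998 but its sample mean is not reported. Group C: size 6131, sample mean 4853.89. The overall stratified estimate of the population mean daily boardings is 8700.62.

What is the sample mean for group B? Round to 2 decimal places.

N = 6372 + 1998 + 6131 = 14501.
Overall total = μ·N = 8700.62·14501 = 126167690.62.
Subtract the known strata: 6372·11274.24 + 6131·4853.89 = 101598656.87.
Remaining total for group B: 126167690.62 − 101598656.87 = 24569033.75.
Divide by its size: 24569033.75 / 1998 = 12296.8137... → 12296.81.

12296.81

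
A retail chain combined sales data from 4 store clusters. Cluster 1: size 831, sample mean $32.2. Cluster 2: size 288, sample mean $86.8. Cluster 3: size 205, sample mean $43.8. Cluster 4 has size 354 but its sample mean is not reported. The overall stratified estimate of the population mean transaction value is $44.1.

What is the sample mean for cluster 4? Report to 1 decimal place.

N = 831 + 288 + 205 + 354 = 1678.
Overall total = μ·N = 44.1·1678 = 73999.8.
Subtract the known strata: 831·32.2 + 288·86.8 + 205·43.8 = 60735.6.
Remaining total for cluster 4: 73999.8 − 60735.6 = 13264.2.
Divide by its size: 13264.2 / 354 = 37.469... → 37.5.

37.5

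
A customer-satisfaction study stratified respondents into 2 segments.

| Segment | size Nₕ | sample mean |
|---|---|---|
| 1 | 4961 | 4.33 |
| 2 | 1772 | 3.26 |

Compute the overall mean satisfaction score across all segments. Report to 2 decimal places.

N = 4961 + 1772 = 6733.
Overall mean = Σ (Nₕ/N)·x̄ₕ — weight by population share, not a simple average.
Σ Nₕx̄ₕ = 4961·4.33 + 1772·3.26 = 21481.13 + 5776.72 = 27257.85.
Divide by N: 27257.85 / 6733 = 4.0484... → 4.05.

4.05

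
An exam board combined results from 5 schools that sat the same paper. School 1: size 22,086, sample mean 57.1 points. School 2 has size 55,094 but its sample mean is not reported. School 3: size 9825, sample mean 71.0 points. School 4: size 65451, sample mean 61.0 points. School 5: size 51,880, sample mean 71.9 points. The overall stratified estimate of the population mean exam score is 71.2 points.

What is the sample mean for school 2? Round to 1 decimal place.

88.3

Σ Nₕx̄ₕ = N·μ, so 55094·x̄_2 = 204336·71.2 − (22086·57.1 + 9825·71.0 + 65451·61.0 + 51880·71.9).
= 14548723.2 − 9681368.6 = 4867354.6.
x̄_2 = 4867354.6 / 55094 = 88.346... → 88.3.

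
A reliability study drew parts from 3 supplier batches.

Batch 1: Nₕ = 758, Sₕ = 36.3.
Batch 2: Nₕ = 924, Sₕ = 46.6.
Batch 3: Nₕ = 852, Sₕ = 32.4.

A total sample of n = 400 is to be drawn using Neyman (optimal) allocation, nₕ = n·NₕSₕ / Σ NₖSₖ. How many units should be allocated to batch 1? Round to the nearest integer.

112

Σ NₕSₕ = 758·36.3 + 924·46.6 + 852·32.4 = 98178.6.
Share for 1: 27515.4/98178.6 = 0.28026.
n_1 = 400 × 0.28026 = 112.103... → 112.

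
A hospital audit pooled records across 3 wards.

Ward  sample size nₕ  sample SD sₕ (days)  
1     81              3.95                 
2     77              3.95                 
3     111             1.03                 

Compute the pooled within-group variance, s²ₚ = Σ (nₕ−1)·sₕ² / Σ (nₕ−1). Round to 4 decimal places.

1: (81−1)·3.95² = 80·15.6025 = 1248.2
2: (77−1)·3.95² = 76·15.6025 = 1185.79
3: (111−1)·1.03² = 110·1.0609 = 116.699
Numerator = 2550.689; denominator = Σ(nₕ−1) = 266.
s²ₚ = 2550.689/266 = 9.589056... → 9.5891.

9.5891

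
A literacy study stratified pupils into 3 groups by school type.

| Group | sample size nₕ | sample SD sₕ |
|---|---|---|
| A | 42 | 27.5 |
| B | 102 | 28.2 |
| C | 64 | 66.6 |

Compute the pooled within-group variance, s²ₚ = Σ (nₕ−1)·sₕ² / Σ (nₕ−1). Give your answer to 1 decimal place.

1906.2

A: (42−1)·27.5² = 41·756.25 = 31006.25
B: (102−1)·28.2² = 101·795.24 = 80319.24
C: (64−1)·66.6² = 63·4435.56 = 279440.28
Numerator = 390765.77; denominator = Σ(nₕ−1) = 205.
s²ₚ = 390765.77/205 = 1906.174... → 1906.2.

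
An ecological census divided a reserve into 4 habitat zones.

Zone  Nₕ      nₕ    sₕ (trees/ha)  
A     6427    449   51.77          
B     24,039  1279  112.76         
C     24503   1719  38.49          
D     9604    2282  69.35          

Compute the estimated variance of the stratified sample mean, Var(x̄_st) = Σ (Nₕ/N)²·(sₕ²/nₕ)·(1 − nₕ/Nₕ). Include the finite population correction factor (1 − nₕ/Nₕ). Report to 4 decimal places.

1.5104

N = 64573. Term for each stratum: Wₕ²sₕ²/nₕ·(1−nₕ/Nₕ).
Var(x̄_st) = 0.0550012 + 1.3044466 + 0.1153898 + 0.0355433 = 1.5103809 → 1.5104.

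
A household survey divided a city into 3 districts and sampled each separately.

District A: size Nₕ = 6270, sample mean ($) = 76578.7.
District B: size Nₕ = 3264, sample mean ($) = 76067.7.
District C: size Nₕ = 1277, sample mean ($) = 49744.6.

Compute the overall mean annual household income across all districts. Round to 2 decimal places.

73254.77

N = 10811; weights Wₕ = Nₕ/N = (0.5800, 0.3019, 0.1181).
x̄_st = Σ Wₕ·x̄ₕ = 0.5800·76578.7 + 0.3019·76067.7 + 0.1181·49744.6 ≈ 73254.7661...
→ 73254.77.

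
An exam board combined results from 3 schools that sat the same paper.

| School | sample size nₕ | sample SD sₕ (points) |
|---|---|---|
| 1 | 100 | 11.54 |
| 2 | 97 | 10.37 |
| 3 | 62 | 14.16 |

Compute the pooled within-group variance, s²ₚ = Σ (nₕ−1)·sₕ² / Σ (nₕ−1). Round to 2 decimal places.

139.60

1: (100−1)·11.54² = 99·133.1716 = 13183.9884
2: (97−1)·10.37² = 96·107.5369 = 10323.5424
3: (62−1)·14.16² = 61·200.5056 = 12230.8416
Numerator = 35738.3724; denominator = Σ(nₕ−1) = 256.
s²ₚ = 35738.3724/256 = 139.6030... → 139.60.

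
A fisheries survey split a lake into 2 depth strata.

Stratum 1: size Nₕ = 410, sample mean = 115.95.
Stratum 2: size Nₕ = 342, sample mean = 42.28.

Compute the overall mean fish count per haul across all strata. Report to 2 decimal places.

N = 752; weights Wₕ = Nₕ/N = (0.5452, 0.4548).
x̄_st = Σ Wₕ·x̄ₕ = 0.5452·115.95 + 0.4548·42.28 ≈ 82.4458...
→ 82.45.

82.45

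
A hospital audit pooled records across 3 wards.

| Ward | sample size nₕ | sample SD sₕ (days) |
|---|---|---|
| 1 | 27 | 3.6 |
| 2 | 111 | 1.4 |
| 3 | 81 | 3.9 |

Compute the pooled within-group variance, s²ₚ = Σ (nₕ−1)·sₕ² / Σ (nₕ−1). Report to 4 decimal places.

8.1915

1: (27−1)·3.6² = 26·12.96 = 336.96
2: (111−1)·1.4² = 110·1.96 = 215.6
3: (81−1)·3.9² = 80·15.21 = 1216.8
Numerator = 1769.36; denominator = Σ(nₕ−1) = 216.
s²ₚ = 1769.36/216 = 8.191481... → 8.1915.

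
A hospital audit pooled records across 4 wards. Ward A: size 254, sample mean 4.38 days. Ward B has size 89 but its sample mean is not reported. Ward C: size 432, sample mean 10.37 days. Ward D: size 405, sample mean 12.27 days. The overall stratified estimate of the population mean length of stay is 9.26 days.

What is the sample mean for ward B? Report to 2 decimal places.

Σ Nₕx̄ₕ = N·μ, so 89·x̄_B = 1180·9.26 − (254·4.38 + 432·10.37 + 405·12.27).
= 10926.8 − 10561.71 = 365.09.
x̄_B = 365.09 / 89 = 4.1021... → 4.10.

4.10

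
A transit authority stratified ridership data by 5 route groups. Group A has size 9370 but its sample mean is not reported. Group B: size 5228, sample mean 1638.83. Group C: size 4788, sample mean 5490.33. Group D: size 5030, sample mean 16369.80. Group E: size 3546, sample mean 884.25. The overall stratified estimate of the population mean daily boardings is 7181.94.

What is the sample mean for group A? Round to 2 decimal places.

8590.21

N = 9370 + 5228 + 4788 + 5030 + 3546 = 27962.
Overall total = μ·N = 7181.94·27962 = 200821406.28.
Subtract the known strata: 5228·1638.83 + 4788·5490.33 + 5030·16369.80 + 3546·884.25 = 120331147.78.
Remaining total for group A: 200821406.28 − 120331147.78 = 80490258.5.
Divide by its size: 80490258.5 / 9370 = 8590.2090... → 8590.21.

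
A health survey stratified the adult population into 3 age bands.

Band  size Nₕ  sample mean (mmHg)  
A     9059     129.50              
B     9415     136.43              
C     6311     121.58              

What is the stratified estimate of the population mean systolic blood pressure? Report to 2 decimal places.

130.12

N = 9059 + 9415 + 6311 = 24785.
Weight each subgroup mean by Nₕ/N and sum.
Σ Nₕx̄ₕ = 9059·129.50 + 9415·136.43 + 6311·121.58 = 1173140.5 + 1284488.45 + 767291.38 = 3224920.33.
Divide by N: 3224920.33 / 24785 = 130.1158... → 130.12.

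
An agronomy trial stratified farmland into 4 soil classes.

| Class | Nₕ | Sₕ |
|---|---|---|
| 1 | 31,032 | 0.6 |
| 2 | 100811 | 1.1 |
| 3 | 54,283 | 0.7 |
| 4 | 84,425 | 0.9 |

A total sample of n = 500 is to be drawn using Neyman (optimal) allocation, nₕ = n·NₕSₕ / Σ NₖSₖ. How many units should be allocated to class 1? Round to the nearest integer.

38

Σ NₕSₕ = 31032·0.6 + 100811·1.1 + 54283·0.7 + 84425·0.9 = 243491.9.
Share for 1: 18619.2/243491.9 = 0.07647.
n_1 = 500 × 0.07647 = 38.234... → 38.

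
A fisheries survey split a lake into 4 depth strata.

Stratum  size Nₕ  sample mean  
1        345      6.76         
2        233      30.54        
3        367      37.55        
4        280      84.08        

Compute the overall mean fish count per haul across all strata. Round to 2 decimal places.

N = 345 + 233 + 367 + 280 = 1225.
The stratified mean weights each stratum mean by its population share Nₕ/N.
Σ Nₕx̄ₕ = 345·6.76 + 233·30.54 + 367·37.55 + 280·84.08 = 2332.2 + 7115.82 + 13780.85 + 23542.4 = 46771.27.
Divide by N: 46771.27 / 1225 = 38.1806... → 38.18.

38.18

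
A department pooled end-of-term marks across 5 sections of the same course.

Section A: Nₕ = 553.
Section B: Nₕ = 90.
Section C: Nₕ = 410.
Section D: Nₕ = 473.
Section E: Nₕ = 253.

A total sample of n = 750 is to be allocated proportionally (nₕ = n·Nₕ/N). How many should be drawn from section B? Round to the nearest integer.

38

Share of section B = 90/1779 = 0.05059.
Allocate 750 × 0.05059 = 37.943... → 38.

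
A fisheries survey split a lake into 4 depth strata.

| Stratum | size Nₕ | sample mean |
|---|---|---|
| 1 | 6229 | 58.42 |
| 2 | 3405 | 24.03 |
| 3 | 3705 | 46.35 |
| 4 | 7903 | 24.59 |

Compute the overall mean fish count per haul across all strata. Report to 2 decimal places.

x̄_st = (Σ Nₕx̄ₕ) / (Σ Nₕ) = (6229·58.42 + 3405·24.03 + 3705·46.35 + 7903·24.59) / 21242
= 811781.85 / 21242 = 38.2159... → 38.22.

38.22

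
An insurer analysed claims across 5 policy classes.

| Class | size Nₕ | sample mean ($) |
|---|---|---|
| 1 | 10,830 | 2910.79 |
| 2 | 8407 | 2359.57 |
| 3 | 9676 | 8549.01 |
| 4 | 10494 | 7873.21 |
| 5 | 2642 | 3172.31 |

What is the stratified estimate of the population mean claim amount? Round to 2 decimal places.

5352.89

N = 10830 + 8407 + 9676 + 10494 + 2642 = 42049.
Overall mean = Σ (Nₕ/N)·x̄ₕ — weight by population share, not a simple average.
Σ Nₕx̄ₕ = 10830·2910.79 + 8407·2359.57 + 9676·8549.01 + 10494·7873.21 + 2642·3172.31 = 31523855.7 + 19836904.99 + 82720220.76 + 82621465.74 + 8381243.02 = 225083690.21.
Divide by N: 225083690.21 / 42049 = 5352.8904... → 5352.89.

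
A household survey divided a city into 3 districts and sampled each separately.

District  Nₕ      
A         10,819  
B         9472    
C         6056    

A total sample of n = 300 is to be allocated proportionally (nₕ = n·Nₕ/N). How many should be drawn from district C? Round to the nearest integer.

69

Share of district C = 6056/26347 = 0.22986.
Allocate 300 × 0.22986 = 68.957... → 69.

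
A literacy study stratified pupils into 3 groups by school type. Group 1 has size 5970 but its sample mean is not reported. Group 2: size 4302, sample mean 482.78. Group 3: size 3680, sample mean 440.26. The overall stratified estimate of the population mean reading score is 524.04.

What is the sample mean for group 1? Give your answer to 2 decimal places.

605.42

N = 5970 + 4302 + 3680 = 13952.
Overall total = μ·N = 524.04·13952 = 7311406.08.
Subtract the known strata: 4302·482.78 + 3680·440.26 = 3697076.36.
Remaining total for group 1: 7311406.08 − 3697076.36 = 3614329.72.
Divide by its size: 3614329.72 / 5970 = 605.4154... → 605.42.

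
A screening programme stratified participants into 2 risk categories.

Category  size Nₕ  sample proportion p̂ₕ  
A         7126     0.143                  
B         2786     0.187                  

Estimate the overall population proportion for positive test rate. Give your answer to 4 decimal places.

0.1554

Wₕ = Nₕ/N with N = 9912: 0.7189, 0.2811.
p̂_st = 0.7189·0.143 + 0.2811·0.187 ≈ 0.155367... → 0.1554.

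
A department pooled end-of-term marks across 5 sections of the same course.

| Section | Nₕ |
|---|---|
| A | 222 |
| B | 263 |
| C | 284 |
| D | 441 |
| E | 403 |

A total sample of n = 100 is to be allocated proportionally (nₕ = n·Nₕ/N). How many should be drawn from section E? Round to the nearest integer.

25

N = 222 + 263 + 284 + 441 + 403 = 1613.
n_E = 100·403/1613 = 24.985... → 25.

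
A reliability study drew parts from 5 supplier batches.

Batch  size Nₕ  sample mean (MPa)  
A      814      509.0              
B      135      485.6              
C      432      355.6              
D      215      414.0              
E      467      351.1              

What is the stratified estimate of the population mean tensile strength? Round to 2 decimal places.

N = 814 + 135 + 432 + 215 + 467 = 2063.
The stratified mean weights each stratum mean by its population share Nₕ/N.
Σ Nₕx̄ₕ = 814·509.0 + 135·485.6 + 432·355.6 + 215·414.0 + 467·351.1 = 414326 + 65556 + 153619.2 + 89010 + 163963.7 = 886474.9.
Divide by N: 886474.9 / 2063 = 429.7018... → 429.70.

429.70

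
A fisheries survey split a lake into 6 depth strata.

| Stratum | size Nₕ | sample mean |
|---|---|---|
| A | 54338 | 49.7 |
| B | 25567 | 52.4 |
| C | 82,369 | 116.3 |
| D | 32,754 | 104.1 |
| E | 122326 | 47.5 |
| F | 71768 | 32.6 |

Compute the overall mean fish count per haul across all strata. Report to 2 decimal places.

x̄_st = (Σ Nₕx̄ₕ) / (Σ Nₕ) = (54338·49.7 + 25567·52.4 + 82369·116.3 + 32754·104.1 + 122326·47.5 + 71768·32.6) / 389122
= 25179637.3 / 389122 = 64.7089... → 64.71.

64.71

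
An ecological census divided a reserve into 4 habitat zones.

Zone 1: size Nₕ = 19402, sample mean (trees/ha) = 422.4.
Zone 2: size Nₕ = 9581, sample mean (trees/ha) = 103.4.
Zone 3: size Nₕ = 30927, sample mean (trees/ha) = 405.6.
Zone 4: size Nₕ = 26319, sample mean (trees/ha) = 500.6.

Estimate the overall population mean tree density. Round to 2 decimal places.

404.80

x̄_st = (Σ Nₕx̄ₕ) / (Σ Nₕ) = (19402·422.4 + 9581·103.4 + 30927·405.6 + 26319·500.6) / 86229
= 34905362.8 / 86229 = 404.7984... → 404.80.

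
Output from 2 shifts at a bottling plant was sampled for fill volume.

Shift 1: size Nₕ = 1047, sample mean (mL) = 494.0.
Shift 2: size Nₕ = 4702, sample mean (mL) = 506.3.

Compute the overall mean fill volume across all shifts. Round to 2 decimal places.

504.06

x̄_st = (Σ Nₕx̄ₕ) / (Σ Nₕ) = (1047·494.0 + 4702·506.3) / 5749
= 2897840.6 / 5749 = 504.0599... → 504.06.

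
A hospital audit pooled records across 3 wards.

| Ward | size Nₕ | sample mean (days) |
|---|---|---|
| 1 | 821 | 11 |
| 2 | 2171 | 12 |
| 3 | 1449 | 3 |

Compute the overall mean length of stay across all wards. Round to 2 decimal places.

8.88

N = 4441; weights Wₕ = Nₕ/N = (0.1849, 0.4889, 0.3263).
x̄_st = Σ Wₕ·x̄ₕ = 0.1849·11 + 0.4889·12 + 0.3263·3 ≈ 8.8786...
→ 8.88.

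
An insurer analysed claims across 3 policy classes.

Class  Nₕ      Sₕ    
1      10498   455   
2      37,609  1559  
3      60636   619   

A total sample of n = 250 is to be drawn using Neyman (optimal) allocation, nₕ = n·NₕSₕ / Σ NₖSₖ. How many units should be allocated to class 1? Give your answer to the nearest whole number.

12

1: NₕSₕ = 10498·455 = 4776590
2: NₕSₕ = 37609·1559 = 58632431
3: NₕSₕ = 60636·619 = 37533684
Σ NₕSₕ = 100942705.
n_1 = 250·4776590/100942705 = 11.830... → 12.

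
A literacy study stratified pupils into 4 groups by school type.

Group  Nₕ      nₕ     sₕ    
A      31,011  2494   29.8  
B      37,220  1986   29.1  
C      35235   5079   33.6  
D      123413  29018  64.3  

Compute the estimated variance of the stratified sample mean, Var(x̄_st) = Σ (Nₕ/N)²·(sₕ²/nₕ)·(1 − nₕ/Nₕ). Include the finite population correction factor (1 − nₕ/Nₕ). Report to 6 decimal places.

N = 226879. Term for each stratum: Wₕ²sₕ²/nₕ·(1−nₕ/Nₕ).
Var(x̄_st) = 0.006117403 + 0.010863167 + 0.004588384 + 0.032245994 = 0.053814948 → 0.053815.

0.053815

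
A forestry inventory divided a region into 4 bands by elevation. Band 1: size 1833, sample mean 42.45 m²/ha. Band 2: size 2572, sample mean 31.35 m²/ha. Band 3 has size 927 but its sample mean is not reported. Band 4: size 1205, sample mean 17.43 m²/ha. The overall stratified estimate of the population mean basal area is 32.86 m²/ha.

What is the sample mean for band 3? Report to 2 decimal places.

Σ Nₕx̄ₕ = N·μ, so 927·x̄_3 = 6537·32.86 − (1833·42.45 + 2572·31.35 + 1205·17.43).
= 214805.82 − 179446.2 = 35359.62.
x̄_3 = 35359.62 / 927 = 38.1441... → 38.14.

38.14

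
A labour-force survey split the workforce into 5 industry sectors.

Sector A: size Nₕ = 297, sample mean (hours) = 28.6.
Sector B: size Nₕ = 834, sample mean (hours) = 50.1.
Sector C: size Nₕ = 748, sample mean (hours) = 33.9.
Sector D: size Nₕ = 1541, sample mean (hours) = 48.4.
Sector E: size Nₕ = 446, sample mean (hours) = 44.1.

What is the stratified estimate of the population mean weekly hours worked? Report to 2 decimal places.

x̄_st = (Σ Nₕx̄ₕ) / (Σ Nₕ) = (297·28.6 + 834·50.1 + 748·33.9 + 1541·48.4 + 446·44.1) / 3866
= 169887.8 / 3866 = 43.9441... → 43.94.

43.94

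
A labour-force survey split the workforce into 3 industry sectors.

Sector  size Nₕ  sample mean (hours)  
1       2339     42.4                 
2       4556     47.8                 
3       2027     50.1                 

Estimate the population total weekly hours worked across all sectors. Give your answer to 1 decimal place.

418503.1

Estimate total by summing Nₕ·x̄ₕ over strata.
2339·42.4 + 4556·47.8 + 2027·50.1 = 99173.6 + 217776.8 + 101552.7 = 418503.1.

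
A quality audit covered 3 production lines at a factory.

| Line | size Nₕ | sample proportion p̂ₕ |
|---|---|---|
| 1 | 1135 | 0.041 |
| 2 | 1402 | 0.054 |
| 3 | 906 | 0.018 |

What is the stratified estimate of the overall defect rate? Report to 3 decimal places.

N = 1135 + 1402 + 906 = 3443.
Overall proportion = Σ (Nₕ/N)·p̂ₕ.
Σ Nₕp̂ₕ = 46.535 + 75.708 + 16.308 = 138.551.
138.551 / 3443 = 0.04024... → 0.040.

0.040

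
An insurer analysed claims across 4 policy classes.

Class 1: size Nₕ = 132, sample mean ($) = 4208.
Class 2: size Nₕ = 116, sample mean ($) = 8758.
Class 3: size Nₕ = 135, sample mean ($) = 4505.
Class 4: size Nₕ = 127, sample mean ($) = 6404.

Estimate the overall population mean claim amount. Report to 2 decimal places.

5868.37

N = 132 + 116 + 135 + 127 = 510.
Overall mean = Σ (Nₕ/N)·x̄ₕ — weight by population share, not a simple average.
Σ Nₕx̄ₕ = 132·4208 + 116·8758 + 135·4505 + 127·6404 = 555456 + 1015928 + 608175 + 813308 = 2992867.
Divide by N: 2992867 / 510 = 5868.3667... → 5868.37.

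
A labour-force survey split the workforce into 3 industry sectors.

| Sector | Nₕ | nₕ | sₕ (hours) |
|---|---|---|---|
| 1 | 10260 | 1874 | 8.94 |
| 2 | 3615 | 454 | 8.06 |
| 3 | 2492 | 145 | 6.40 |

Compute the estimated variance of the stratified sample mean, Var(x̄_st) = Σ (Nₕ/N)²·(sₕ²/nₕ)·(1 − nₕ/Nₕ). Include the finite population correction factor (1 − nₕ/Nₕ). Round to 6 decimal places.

N = 16367. Term for each stratum: Wₕ²sₕ²/nₕ·(1−nₕ/Nₕ).
Var(x̄_st) = 0.013698389 + 0.006103920 + 0.006167582 = 0.025969891 → 0.025970.

0.025970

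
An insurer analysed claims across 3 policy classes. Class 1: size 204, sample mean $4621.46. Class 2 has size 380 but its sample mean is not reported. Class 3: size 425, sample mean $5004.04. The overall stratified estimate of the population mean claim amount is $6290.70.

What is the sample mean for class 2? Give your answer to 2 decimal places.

8625.85

N = 204 + 380 + 425 = 1009.
Overall total = μ·N = 6290.70·1009 = 6347316.3.
Subtract the known strata: 204·4621.46 + 425·5004.04 = 3069494.84.
Remaining total for class 2: 6347316.3 − 3069494.84 = 3277821.46.
Divide by its size: 3277821.46 / 380 = 8625.8459... → 8625.85.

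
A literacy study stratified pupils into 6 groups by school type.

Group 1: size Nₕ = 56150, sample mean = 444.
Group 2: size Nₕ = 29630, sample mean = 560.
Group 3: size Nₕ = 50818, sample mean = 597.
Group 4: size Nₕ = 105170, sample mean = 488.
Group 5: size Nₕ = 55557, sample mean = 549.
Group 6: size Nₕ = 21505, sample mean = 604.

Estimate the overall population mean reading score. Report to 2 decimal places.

x̄_st = (Σ Nₕx̄ₕ) / (Σ Nₕ) = (56150·444 + 29630·560 + 50818·597 + 105170·488 + 55557·549 + 21505·604) / 318830
= 166674519 / 318830 = 522.7692... → 522.77.

522.77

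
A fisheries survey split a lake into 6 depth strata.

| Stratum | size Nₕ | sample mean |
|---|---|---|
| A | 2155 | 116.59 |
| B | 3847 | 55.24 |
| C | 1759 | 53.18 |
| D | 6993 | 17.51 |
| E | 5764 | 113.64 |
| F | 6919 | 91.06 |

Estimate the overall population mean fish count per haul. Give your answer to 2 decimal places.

x̄_st = (Σ Nₕx̄ₕ) / (Σ Nₕ) = (2155·116.59 + 3847·55.24 + 1759·53.18 + 6993·17.51 + 5764·113.64 + 6919·91.06) / 27437
= 1964815.88 / 27437 = 71.6119... → 71.61.

71.61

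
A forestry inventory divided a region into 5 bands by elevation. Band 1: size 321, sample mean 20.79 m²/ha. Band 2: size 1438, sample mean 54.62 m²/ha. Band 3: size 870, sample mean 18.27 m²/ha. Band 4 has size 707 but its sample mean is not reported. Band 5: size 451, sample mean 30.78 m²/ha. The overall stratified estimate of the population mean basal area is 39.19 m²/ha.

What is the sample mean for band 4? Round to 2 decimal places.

47.27

N = 321 + 1438 + 870 + 707 + 451 = 3787.
Overall total = μ·N = 39.19·3787 = 148412.53.
Subtract the known strata: 321·20.79 + 1438·54.62 + 870·18.27 + 451·30.78 = 114993.83.
Remaining total for band 4: 148412.53 − 114993.83 = 33418.7.
Divide by its size: 33418.7 / 707 = 47.2683... → 47.27.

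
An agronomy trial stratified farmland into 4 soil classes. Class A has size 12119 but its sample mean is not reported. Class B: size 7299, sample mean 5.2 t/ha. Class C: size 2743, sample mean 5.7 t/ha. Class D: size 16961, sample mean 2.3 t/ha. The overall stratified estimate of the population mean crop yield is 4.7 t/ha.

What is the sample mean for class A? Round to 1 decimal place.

7.5

Σ Nₕx̄ₕ = N·μ, so 12119·x̄_A = 39122·4.7 − (7299·5.2 + 2743·5.7 + 16961·2.3).
= 183873.4 − 92600.2 = 91273.2.
x̄_A = 91273.2 / 12119 = 7.531... → 7.5.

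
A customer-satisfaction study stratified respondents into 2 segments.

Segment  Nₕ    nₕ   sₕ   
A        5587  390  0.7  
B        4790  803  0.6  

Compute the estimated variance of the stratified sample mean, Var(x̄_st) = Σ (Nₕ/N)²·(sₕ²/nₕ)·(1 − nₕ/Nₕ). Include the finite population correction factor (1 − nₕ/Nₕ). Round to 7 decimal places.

0.0004183

N = 10377; Wₕ = Nₕ/N.
segment A: (5587/10377)²·0.7²/390·(1 − 390/5587) = 0.0003387811
segment B: (4790/10377)²·0.6²/803·(1 − 803/4790) = 0.0000795106
Sum = 0.0004182917 → 0.0004183.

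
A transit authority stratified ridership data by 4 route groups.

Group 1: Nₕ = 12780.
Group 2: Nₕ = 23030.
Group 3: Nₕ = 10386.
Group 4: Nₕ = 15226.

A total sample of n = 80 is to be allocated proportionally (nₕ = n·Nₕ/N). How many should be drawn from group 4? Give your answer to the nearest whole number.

20

N = 12780 + 23030 + 10386 + 15226 = 61422.
n_4 = 80·15226/61422 = 19.831... → 20.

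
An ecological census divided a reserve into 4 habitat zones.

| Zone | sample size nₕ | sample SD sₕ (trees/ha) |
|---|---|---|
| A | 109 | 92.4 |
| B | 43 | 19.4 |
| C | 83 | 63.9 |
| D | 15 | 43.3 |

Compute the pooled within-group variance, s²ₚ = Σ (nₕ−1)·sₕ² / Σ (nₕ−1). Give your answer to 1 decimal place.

5280.3

Degrees of freedom: 108 + 42 + 82 + 14 = 246.
Σ(nₕ−1)sₕ² = 108·8537.76 + 42·376.36 + 82·4083.21 + 14·1874.89 = 1298956.88.
s²ₚ = 1298956.88 / 246 = 5280.313... → 5280.3.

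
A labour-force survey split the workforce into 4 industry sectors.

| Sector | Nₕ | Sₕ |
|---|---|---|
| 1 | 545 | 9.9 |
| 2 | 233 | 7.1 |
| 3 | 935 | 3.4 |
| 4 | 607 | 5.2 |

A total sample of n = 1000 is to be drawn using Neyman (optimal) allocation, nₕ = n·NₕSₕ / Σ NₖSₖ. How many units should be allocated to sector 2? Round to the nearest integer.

Σ NₕSₕ = 545·9.9 + 233·7.1 + 935·3.4 + 607·5.2 = 13385.2.
Share for 2: 1654.3/13385.2 = 0.12359.
n_2 = 1000 × 0.12359 = 123.592... → 124.

124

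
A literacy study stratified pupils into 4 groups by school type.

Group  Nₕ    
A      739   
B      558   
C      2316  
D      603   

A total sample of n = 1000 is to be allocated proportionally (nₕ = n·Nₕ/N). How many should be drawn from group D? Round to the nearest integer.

Share of group D = 603/4216 = 0.14303.
Allocate 1000 × 0.14303 = 143.027... → 143.

143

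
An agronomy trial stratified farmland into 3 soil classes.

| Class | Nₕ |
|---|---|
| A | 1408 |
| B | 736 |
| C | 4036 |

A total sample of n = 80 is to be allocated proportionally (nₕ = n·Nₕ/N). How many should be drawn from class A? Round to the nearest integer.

Share of class A = 1408/6180 = 0.22783.
Allocate 80 × 0.22783 = 18.227... → 18.

18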